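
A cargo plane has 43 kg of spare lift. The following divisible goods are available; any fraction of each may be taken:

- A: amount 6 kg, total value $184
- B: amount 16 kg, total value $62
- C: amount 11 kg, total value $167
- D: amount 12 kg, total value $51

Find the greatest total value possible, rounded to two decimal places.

456.25

Take in order of value per unit:
- A (184/6 per unit): all 6 → value 184, running total 184.00
- C (167/11 per unit): all 11 → value 167, running total 351.00
- D (51/12 per unit): all 12 → value 51, running total 402.00
- B (62/16 per unit): 14 of 16 → value 14×62/16 = 54.2500, running total 456.25
Total 456.25.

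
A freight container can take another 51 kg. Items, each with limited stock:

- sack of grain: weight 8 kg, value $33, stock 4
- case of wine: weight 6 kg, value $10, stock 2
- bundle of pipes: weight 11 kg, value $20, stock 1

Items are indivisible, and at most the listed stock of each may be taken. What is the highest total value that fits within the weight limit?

$162

Best selections within weight 51 and stock limits:
- 4×sack of grain + 1×case of wine + 1×bundle of pipes: weight 49, value 162
- 4×sack of grain + 1×bundle of pipes: weight 43, value 152
Best: $162.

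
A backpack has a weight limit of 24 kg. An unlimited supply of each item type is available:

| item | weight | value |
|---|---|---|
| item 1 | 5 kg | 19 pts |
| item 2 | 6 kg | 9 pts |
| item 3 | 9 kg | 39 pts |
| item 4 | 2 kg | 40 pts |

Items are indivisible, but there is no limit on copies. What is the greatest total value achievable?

Best value-per-unit is item 4 at 40/2, and filling with it alone uses weight 12×2=24. No mix of the others beats 12×40 = 480.

480 pts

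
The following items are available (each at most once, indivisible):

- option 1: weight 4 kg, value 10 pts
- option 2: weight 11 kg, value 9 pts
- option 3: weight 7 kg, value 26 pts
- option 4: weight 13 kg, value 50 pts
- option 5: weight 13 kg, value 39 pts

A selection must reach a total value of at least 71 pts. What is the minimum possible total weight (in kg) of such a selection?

20

Subsets with value ≥ 71, sorted by total weight:
- option 3+option 4: weight 20, value 76
- option 1+option 3+option 4: weight 24, value 86
Minimum weight: 20 kg.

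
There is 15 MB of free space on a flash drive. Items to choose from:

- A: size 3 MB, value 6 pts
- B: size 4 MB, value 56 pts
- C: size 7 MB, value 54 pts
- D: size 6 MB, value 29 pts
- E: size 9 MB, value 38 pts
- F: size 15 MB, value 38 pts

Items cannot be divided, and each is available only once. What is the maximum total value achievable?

116 pts

This is a 0/1 knapsack; check combinations near the capacity.
- A+B+C: size 3+4+7=14, value 6+56+54=116
- B+C: size 4+7=11, value 56+54=110
- B+E: size 4+9=13, value 56+38=94
- A+B+D: size 3+4+6=13, value 6+56+29=91
Best: 116 pts.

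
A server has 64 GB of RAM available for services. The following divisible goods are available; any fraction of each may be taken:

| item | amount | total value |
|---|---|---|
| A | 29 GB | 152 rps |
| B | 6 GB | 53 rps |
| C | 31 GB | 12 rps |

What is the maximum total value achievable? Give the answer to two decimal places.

216.23

Take in order of value per unit:
- B (53/6 per unit): all 6 → value 53, running total 53.00
- A (152/29 per unit): all 29 → value 152, running total 205.00
- C (12/31 per unit): 29 of 31 → value 29×12/31 = 11.2258, running total 216.23
Total 216.23.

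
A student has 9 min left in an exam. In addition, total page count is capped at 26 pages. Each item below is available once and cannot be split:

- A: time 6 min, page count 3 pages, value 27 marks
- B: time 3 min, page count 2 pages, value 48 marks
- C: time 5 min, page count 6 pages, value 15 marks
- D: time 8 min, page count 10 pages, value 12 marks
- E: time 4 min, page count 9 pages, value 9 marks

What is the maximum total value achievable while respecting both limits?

Feasible sets respecting both limits:
- A+B: time 9, page count 5, value 75
- B+C: time 8, page count 8, value 63
- B+E: time 7, page count 11, value 57
Best: 75 marks.

75 marks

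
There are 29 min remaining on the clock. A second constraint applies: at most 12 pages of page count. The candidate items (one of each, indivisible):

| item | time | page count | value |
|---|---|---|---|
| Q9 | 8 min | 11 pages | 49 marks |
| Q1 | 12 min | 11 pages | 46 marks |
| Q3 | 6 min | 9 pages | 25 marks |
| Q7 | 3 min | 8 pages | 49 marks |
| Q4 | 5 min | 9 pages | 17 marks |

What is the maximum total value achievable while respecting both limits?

Feasible sets respecting both limits:
- Q9: time 8, page count 11, value 49
- Q7: time 3, page count 8, value 49
- Q1: time 12, page count 11, value 46
Best: 49 marks.

49 marks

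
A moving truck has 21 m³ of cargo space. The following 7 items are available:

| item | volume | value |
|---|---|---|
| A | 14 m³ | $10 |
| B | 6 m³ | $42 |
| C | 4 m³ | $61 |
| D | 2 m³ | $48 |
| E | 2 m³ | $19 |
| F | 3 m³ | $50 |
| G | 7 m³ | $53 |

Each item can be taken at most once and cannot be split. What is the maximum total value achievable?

This is a 0/1 knapsack; check combinations near the capacity.
- C+D+E+F+G: volume 4+2+2+3+7=18, value 61+48+19+50+53=231
- B+C+D+E+G: volume 6+4+2+2+7=21, value 42+61+48+19+53=223
- B+C+D+E+F: volume 6+4+2+2+3=17, value 42+61+48+19+50=220
- C+D+F+G: volume 4+2+3+7=16, value 61+48+50+53=212
Best: $231.

$231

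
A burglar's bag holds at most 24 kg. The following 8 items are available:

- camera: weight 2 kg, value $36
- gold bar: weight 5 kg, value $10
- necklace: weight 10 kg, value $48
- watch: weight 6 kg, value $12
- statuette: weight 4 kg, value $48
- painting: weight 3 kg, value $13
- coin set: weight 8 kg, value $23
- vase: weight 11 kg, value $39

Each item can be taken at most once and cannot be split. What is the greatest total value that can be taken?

$155

Check high-value combinations within 24 kg:
- camera+gold bar+necklace+statuette+painting: weight 2+5+10+4+3=24, value 36+10+48+48+13=155
- camera+necklace+statuette+coin set: weight 2+10+4+8=24, value 36+48+48+23=155
- camera+necklace+statuette+painting: weight 2+10+4+3=19, value 36+48+48+13=145
- camera+necklace+watch+statuette: weight 2+10+6+4=22, value 36+48+12+48=144
Best: $155.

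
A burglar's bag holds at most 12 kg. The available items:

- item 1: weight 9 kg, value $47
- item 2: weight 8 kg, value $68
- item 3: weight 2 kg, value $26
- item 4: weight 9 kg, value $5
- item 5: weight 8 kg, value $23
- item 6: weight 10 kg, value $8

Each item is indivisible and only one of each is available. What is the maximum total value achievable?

This is a 0/1 knapsack; check combinations near the capacity.
- item 2+item 3: weight 8+2=10, value 68+26=94
- item 1+item 3: weight 9+2=11, value 47+26=73
- item 2: weight 8, value 68
Best: $94.

$94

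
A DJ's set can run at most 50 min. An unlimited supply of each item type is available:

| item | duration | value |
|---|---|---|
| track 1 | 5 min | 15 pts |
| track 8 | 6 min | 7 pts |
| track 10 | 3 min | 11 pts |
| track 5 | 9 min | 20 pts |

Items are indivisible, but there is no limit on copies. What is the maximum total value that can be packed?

180 pts

Best value-per-unit is track 10 at 11/3; filling with it alone gives 16×11 = 176.
Optimal mix: 1×track 1 + 15×track 10 → duration 50, value 180.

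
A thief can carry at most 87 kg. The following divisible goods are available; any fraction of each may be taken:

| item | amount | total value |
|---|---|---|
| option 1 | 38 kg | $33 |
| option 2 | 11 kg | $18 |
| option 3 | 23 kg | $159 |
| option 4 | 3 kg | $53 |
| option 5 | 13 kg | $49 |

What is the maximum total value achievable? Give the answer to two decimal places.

311.13

Take in order of value per unit:
- option 4 (53/3 per unit): all 3 → value 53, running total 53.00
- option 3 (159/23 per unit): all 23 → value 159, running total 212.00
- option 5 (49/13 per unit): all 13 → value 49, running total 261.00
- option 2 (18/11 per unit): all 11 → value 18, running total 279.00
- option 1 (33/38 per unit): 37 of 38 → value 37×33/38 = 32.1316, running total 311.13
Total 311.13.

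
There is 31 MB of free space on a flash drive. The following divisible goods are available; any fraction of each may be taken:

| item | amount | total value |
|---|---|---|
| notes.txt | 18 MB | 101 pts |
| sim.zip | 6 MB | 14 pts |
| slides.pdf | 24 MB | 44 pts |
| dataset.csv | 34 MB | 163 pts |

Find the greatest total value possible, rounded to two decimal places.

163.32

Take in order of value per unit:
- notes.txt (101/18 per unit): all 18 → value 101, running total 101.00
- dataset.csv (163/34 per unit): 13 of 34 → value 13×163/34 = 62.3235, running total 163.32
Total 163.32.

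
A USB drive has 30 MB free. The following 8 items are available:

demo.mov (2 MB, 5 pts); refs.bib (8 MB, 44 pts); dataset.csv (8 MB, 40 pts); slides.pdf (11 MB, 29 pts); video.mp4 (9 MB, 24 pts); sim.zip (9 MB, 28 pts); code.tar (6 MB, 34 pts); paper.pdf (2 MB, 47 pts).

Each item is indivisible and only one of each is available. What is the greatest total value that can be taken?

170 pts

Check high-value combinations within 30 MB:
- demo.mov+refs.bib+dataset.csv+code.tar+paper.pdf: size 2+8+8+6+2=26, value 5+44+40+34+47=170
- refs.bib+dataset.csv+code.tar+paper.pdf: size 8+8+6+2=24, value 44+40+34+47=165
- demo.mov+refs.bib+dataset.csv+sim.zip+paper.pdf: size 2+8+8+9+2=29, value 5+44+40+28+47=164
- refs.bib+dataset.csv+slides.pdf+paper.pdf: size 8+8+11+2=29, value 44+40+29+47=160
- demo.mov+refs.bib+dataset.csv+video.mp4+paper.pdf: size 2+8+8+9+2=29, value 5+44+40+24+47=160
Best: 170 pts.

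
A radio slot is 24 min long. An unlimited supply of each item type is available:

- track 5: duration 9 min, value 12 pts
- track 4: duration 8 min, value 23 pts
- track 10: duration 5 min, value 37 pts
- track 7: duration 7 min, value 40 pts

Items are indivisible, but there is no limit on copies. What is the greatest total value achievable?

Best value-per-unit is track 10 at 37/5; filling with it alone gives 4×37 = 148.
Optimal mix: 2×track 10 + 2×track 7 → duration 24, value 154.

154 pts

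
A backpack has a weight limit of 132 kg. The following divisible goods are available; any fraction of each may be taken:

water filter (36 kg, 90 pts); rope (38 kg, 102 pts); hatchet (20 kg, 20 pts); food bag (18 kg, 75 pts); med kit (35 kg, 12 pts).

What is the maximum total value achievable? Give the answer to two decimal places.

Take in order of value per unit:
- food bag (75/18 per unit): all 18 → value 75, running total 75.00
- rope (102/38 per unit): all 38 → value 102, running total 177.00
- water filter (90/36 per unit): all 36 → value 90, running total 267.00
- hatchet (20/20 per unit): all 20 → value 20, running total 287.00
- med kit (12/35 per unit): 20 of 35 → value 20×12/35 = 6.8571, running total 293.86
Total 293.86.

293.86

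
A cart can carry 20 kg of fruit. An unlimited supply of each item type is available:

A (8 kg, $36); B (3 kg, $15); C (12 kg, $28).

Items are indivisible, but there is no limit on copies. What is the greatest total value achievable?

Best value-per-unit is B at 15/3; filling with it alone gives 6×15 = 90.
Optimal mix: 1×A + 4×B → weight 20, value 96.

$96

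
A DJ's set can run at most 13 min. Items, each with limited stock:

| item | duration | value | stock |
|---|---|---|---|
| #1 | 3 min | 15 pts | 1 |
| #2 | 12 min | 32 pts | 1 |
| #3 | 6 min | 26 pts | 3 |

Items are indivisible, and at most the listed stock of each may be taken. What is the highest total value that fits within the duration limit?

Top feasible selections:
- 2×#3: duration 12, value 52
- 1×#1 + 1×#3: duration 9, value 41
- 1×#2: duration 12, value 32
Best: 52 pts.

52 pts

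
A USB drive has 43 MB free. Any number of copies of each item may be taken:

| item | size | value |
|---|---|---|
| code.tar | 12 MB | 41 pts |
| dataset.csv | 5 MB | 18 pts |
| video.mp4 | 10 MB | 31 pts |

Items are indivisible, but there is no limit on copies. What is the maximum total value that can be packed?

Best value-per-unit is dataset.csv at 18/5; filling with it alone gives 8×18 = 144.
Optimal mix: 1×code.tar + 6×dataset.csv → size 42, value 149.

149 pts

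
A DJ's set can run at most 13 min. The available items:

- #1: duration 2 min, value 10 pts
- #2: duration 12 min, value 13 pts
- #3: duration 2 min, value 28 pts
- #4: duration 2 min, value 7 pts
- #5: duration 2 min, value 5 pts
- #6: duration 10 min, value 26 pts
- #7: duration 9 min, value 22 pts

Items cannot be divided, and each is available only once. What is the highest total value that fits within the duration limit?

Check high-value combinations within 13 min:
- #1+#3+#7: duration 2+2+9=13, value 10+28+22=60
- #3+#4+#7: duration 2+2+9=13, value 28+7+22=57
- #3+#5+#7: duration 2+2+9=13, value 28+5+22=55
- #3+#6: duration 2+10=12, value 28+26=54
Best: 60 pts.

60 pts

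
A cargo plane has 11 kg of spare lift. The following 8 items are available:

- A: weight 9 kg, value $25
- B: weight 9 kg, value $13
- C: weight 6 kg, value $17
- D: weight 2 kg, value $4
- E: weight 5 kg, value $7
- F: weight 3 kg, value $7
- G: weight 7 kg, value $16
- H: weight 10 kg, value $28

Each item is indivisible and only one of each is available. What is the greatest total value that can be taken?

$29

Check high-value combinations within 11 kg:
- A+D: weight 9+2=11, value 25+4=29
- H: weight 10, value 28
- C+D+F: weight 6+2+3=11, value 17+4+7=28
- A: weight 9, value 25
- C+F: weight 6+3=9, value 17+7=24
Best: $29.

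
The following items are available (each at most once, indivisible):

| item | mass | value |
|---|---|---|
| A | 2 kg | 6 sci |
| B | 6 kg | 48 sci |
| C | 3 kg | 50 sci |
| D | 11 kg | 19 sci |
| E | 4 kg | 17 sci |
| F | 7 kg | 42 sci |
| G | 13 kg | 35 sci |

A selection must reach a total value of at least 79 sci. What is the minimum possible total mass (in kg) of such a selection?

9

Subsets with value ≥ 79, sorted by total mass:
- B+C: mass 9, value 98
- C+F: mass 10, value 92
- A+B+C: mass 11, value 104
- A+C+F: mass 12, value 98
Minimum mass: 9 kg.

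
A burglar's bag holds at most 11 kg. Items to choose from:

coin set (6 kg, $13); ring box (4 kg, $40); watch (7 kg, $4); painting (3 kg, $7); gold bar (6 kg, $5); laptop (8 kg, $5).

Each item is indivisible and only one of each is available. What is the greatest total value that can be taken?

This is a 0/1 knapsack; check combinations near the capacity.
- coin set+ring box: weight 6+4=10, value 13+40=53
- ring box+painting: weight 4+3=7, value 40+7=47
- ring box+gold bar: weight 4+6=10, value 40+5=45
- ring box+watch: weight 4+7=11, value 40+4=44
- ring box: weight 4, value 40
Best: $53.

$53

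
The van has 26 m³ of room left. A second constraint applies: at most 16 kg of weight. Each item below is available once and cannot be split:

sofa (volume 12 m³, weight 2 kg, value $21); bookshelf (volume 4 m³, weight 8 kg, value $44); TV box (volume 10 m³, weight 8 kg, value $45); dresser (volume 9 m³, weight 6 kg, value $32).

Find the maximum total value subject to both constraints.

Feasible sets respecting both limits:
- sofa+bookshelf+dresser: volume 25, weight 16, value 97
- bookshelf+TV box: volume 14, weight 16, value 89
- TV box+dresser: volume 19, weight 14, value 77
- bookshelf+dresser: volume 13, weight 14, value 76
Best: $97.

$97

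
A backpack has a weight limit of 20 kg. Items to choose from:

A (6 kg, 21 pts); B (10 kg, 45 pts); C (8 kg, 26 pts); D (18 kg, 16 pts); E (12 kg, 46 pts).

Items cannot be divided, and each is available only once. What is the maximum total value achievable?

72 pts

Check high-value combinations within 20 kg:
- C+E: weight 8+12=20, value 26+46=72
- B+C: weight 10+8=18, value 45+26=71
- A+E: weight 6+12=18, value 21+46=67
- A+B: weight 6+10=16, value 21+45=66
Best: 72 pts.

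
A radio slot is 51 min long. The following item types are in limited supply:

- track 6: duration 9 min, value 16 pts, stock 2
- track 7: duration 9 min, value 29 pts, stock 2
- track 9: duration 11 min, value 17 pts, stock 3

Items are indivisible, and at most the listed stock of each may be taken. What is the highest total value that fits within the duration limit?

Top feasible selections:
- 2×track 7 + 3×track 9: duration 51, value 109
- 1×track 6 + 2×track 7 + 2×track 9: duration 49, value 108
- 2×track 6 + 2×track 7 + 1×track 9: duration 47, value 107
- 1×track 6 + 1×track 7 + 3×track 9: duration 51, value 96
Best: 109 pts.

109 pts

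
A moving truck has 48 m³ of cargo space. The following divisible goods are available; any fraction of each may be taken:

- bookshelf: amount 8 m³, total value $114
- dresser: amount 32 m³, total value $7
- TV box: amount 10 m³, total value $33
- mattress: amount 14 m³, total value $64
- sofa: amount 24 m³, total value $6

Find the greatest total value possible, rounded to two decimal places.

Take in order of value per unit:
- bookshelf (114/8 per unit): all 8 → value 114, running total 114.00
- mattress (64/14 per unit): all 14 → value 64, running total 178.00
- TV box (33/10 per unit): all 10 → value 33, running total 211.00
- sofa (6/24 per unit): 16 of 24 → value 16×6/24 = 4.0000, running total 215.00
Total 215.00.

215.00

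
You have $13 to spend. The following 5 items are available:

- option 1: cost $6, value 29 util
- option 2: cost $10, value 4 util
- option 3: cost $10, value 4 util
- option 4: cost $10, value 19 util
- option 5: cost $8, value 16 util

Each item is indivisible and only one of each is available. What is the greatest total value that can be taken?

29 util

Check high-value combinations within $13:
- option 1: cost 6, value 29
- option 4: cost 10, value 19
- option 5: cost 8, value 16
- option 2: cost 10, value 4
- option 3: cost 10, value 4
Best: 29 util.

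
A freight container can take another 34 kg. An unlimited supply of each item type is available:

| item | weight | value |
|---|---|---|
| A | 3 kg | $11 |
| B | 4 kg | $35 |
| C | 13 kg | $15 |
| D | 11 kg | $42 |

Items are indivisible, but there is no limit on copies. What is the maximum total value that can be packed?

Best value-per-unit is B at 35/4, and filling with it alone uses weight 8×4=32. No mix of the others beats 8×35 = 280.

$280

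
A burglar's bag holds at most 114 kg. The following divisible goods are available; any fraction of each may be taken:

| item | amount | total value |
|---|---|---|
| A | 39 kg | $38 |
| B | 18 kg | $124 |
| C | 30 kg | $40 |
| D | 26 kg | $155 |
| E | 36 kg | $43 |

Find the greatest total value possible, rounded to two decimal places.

Take in order of value per unit:
- B (124/18 per unit): all 18 → value 124, running total 124.00
- D (155/26 per unit): all 26 → value 155, running total 279.00
- C (40/30 per unit): all 30 → value 40, running total 319.00
- E (43/36 per unit): all 36 → value 43, running total 362.00
- A (38/39 per unit): 4 of 39 → value 4×38/39 = 3.8974, running total 365.90
Total 365.90.

365.90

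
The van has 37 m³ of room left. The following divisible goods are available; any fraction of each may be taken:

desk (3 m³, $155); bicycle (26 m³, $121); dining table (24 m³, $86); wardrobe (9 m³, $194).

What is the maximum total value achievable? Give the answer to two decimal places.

Take in order of value per unit:
- desk (155/3 per unit): all 3 → value 155, running total 155.00
- wardrobe (194/9 per unit): all 9 → value 194, running total 349.00
- bicycle (121/26 per unit): 25 of 26 → value 25×121/26 = 116.3462, running total 465.35
Total 465.35.

465.35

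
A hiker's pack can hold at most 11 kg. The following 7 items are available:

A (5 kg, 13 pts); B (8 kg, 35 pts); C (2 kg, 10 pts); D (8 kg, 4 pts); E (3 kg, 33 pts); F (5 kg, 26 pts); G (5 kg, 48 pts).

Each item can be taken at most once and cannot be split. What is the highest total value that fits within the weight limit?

Check high-value combinations within 11 kg:
- C+E+G: weight 2+3+5=10, value 10+33+48=91
- E+G: weight 3+5=8, value 33+48=81
- F+G: weight 5+5=10, value 26+48=74
Best: 91 pts.

91 pts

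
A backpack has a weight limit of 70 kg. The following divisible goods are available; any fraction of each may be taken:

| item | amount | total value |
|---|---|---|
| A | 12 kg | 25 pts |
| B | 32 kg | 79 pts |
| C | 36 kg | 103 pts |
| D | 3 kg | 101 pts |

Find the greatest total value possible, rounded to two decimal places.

280.53

Take in order of value per unit:
- D (101/3 per unit): all 3 → value 101, running total 101.00
- C (103/36 per unit): all 36 → value 103, running total 204.00
- B (79/32 per unit): 31 of 32 → value 31×79/32 = 76.5313, running total 280.53
Total 280.53.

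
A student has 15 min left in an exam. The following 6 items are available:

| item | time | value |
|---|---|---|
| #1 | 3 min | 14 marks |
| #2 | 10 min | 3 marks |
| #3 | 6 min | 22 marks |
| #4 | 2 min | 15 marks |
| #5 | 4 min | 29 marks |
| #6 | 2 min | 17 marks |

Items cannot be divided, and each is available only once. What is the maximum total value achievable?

Check high-value combinations within 15 min:
- #3+#4+#5+#6: time 6+2+4+2=14, value 22+15+29+17=83
- #1+#3+#5+#6: time 3+6+4+2=15, value 14+22+29+17=82
- #1+#3+#4+#5: time 3+6+2+4=15, value 14+22+15+29=80
Best: 83 marks.

83 marks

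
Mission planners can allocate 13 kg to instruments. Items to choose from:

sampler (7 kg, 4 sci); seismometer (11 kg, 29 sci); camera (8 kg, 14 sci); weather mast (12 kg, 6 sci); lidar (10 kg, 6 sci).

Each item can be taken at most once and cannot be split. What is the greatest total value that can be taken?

29 sci

Check high-value combinations within 13 kg:
- seismometer: mass 11, value 29
- camera: mass 8, value 14
- lidar: mass 10, value 6
- weather mast: mass 12, value 6
Best: 29 sci.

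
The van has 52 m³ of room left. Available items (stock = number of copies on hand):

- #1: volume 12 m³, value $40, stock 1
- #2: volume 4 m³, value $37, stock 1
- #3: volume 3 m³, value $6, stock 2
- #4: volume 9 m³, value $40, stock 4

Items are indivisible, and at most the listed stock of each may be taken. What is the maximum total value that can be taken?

Best selections within volume 52 and stock limits:
- 1×#1 + 1×#2 + 4×#4: volume 52, value 237
- 1×#2 + 2×#3 + 4×#4: volume 46, value 209
- 1×#1 + 1×#2 + 2×#3 + 3×#4: volume 49, value 209
- 1×#1 + 1×#3 + 4×#4: volume 51, value 206
Best: $237.

$237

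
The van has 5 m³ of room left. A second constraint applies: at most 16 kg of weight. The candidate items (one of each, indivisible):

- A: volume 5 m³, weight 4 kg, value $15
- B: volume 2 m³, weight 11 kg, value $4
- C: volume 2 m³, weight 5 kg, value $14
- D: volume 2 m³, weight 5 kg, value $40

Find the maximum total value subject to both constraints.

$54

Feasible sets respecting both limits:
- C+D: volume 4, weight 10, value 54
- B+D: volume 4, weight 16, value 44
- D: volume 2, weight 5, value 40
Best: $54.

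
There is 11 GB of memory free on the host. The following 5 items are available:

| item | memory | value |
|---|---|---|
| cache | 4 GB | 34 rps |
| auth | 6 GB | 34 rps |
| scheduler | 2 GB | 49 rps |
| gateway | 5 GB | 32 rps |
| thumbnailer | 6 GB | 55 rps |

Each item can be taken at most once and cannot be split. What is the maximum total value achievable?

Check high-value combinations within 11 GB:
- cache+scheduler+gateway: memory 4+2+5=11, value 34+49+32=115
- scheduler+thumbnailer: memory 2+6=8, value 49+55=104
- cache+thumbnailer: memory 4+6=10, value 34+55=89
Best: 115 rps.

115 rps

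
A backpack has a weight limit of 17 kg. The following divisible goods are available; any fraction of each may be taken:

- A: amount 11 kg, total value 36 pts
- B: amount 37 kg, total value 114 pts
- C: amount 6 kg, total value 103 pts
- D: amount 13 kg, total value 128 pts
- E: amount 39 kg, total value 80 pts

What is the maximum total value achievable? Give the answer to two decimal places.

Take in order of value per unit:
- C (103/6 per unit): all 6 → value 103, running total 103.00
- D (128/13 per unit): 11 of 13 → value 11×128/13 = 108.3077, running total 211.31
Total 211.31.

211.31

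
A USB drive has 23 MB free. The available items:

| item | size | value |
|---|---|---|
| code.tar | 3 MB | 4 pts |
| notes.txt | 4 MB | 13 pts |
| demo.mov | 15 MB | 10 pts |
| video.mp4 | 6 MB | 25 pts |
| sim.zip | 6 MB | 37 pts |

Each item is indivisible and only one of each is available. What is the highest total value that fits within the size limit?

79 pts

Check high-value combinations within 23 MB:
- code.tar+notes.txt+video.mp4+sim.zip: size 3+4+6+6=19, value 4+13+25+37=79
- notes.txt+video.mp4+sim.zip: size 4+6+6=16, value 13+25+37=75
- code.tar+video.mp4+sim.zip: size 3+6+6=15, value 4+25+37=66
Best: 79 pts.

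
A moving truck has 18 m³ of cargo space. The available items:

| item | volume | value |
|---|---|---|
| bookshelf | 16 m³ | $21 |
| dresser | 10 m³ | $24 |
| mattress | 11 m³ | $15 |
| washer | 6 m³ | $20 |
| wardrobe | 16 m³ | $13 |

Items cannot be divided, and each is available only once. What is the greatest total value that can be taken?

Check high-value combinations within 18 m³:
- dresser+washer: volume 10+6=16, value 24+20=44
- mattress+washer: volume 11+6=17, value 15+20=35
- dresser: volume 10, value 24
- bookshelf: volume 16, value 21
- washer: volume 6, value 20
Best: $44.

$44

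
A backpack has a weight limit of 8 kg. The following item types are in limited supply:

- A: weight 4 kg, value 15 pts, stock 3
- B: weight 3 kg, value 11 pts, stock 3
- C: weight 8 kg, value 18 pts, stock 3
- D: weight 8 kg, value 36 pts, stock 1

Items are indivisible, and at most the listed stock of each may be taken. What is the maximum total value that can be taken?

36 pts

Best selections within weight 8 and stock limits:
- 1×D: weight 8, value 36
- 2×A: weight 8, value 30
- 1×A + 1×B: weight 7, value 26
Best: 36 pts.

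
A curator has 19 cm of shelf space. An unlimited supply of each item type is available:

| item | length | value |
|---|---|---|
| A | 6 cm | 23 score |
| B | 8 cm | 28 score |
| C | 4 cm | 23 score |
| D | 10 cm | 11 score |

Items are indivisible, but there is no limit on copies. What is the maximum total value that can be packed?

Best value-per-unit is C at 23/4; filling with it alone gives 4×23 = 92.
Optimal mix: 1×A + 3×C → length 18, value 92.

92 score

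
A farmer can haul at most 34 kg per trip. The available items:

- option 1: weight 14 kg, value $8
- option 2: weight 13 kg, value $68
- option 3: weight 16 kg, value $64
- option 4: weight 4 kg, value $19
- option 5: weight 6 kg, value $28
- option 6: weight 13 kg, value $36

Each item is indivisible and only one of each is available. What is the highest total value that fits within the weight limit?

Check high-value combinations within 34 kg:
- option 2+option 3+option 4: weight 13+16+4=33, value 68+64+19=151
- option 2+option 3: weight 13+16=29, value 68+64=132
- option 2+option 5+option 6: weight 13+6+13=32, value 68+28+36=132
Best: $151.

$151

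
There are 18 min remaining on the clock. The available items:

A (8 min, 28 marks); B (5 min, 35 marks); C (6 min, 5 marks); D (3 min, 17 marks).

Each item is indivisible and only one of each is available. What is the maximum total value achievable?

Check high-value combinations within 18 min:
- A+B+D: time 8+5+3=16, value 28+35+17=80
- A+B: time 8+5=13, value 28+35=63
- B+C+D: time 5+6+3=14, value 35+5+17=57
- B+D: time 5+3=8, value 35+17=52
- A+C+D: time 8+6+3=17, value 28+5+17=50
Best: 80 marks.

80 marks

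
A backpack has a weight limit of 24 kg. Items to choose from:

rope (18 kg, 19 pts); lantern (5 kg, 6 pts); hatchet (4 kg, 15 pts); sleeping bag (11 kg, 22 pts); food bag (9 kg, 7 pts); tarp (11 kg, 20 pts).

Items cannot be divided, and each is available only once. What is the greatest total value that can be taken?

44 pts

Check high-value combinations within 24 kg:
- hatchet+sleeping bag+food bag: weight 4+11+9=24, value 15+22+7=44
- lantern+hatchet+sleeping bag: weight 5+4+11=20, value 6+15+22=43
- sleeping bag+tarp: weight 11+11=22, value 22+20=42
Best: 44 pts.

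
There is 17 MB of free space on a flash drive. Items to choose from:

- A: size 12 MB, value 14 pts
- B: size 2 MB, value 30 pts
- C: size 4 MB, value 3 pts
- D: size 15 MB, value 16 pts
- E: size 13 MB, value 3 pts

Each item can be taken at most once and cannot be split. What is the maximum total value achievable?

This is a 0/1 knapsack; check combinations near the capacity.
- B+D: size 2+15=17, value 30+16=46
- A+B: size 12+2=14, value 14+30=44
- B+C: size 2+4=6, value 30+3=33
- B+E: size 2+13=15, value 30+3=33
Best: 46 pts.

46 pts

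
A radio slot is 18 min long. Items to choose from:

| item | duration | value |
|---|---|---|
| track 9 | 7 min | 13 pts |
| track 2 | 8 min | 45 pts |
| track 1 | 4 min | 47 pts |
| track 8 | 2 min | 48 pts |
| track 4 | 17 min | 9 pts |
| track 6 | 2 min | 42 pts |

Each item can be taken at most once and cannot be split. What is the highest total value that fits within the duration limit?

182 pts

Check high-value combinations within 18 min:
- track 2+track 1+track 8+track 6: duration 8+4+2+2=16, value 45+47+48+42=182
- track 9+track 1+track 8+track 6: duration 7+4+2+2=15, value 13+47+48+42=150
- track 2+track 1+track 8: duration 8+4+2=14, value 45+47+48=140
- track 1+track 8+track 6: duration 4+2+2=8, value 47+48+42=137
Best: 182 pts.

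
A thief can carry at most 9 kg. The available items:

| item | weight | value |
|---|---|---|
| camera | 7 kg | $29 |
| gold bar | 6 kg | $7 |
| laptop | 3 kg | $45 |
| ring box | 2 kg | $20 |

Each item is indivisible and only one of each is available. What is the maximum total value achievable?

$65

Check high-value combinations within 9 kg:
- laptop+ring box: weight 3+2=5, value 45+20=65
- gold bar+laptop: weight 6+3=9, value 7+45=52
- camera+ring box: weight 7+2=9, value 29+20=49
- laptop: weight 3, value 45
- camera: weight 7, value 29
Best: $65.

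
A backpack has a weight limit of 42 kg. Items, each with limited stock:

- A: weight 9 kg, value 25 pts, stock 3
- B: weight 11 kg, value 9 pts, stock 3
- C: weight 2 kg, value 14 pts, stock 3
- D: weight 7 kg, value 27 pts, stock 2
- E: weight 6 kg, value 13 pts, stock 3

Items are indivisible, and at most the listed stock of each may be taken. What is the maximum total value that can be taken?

147 pts

Best selections within weight 42 and stock limits:
- 1×A + 3×C + 2×D + 2×E: weight 41, value 147
- 2×A + 3×C + 2×D: weight 38, value 146
- 2×A + 2×C + 2×D + 1×E: weight 42, value 145
- 3×A + 3×C + 1×D: weight 40, value 144
Best: 147 pts.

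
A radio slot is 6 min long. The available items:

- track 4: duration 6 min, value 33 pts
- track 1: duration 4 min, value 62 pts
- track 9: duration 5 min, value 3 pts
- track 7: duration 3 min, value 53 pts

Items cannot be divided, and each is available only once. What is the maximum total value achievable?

Check high-value combinations within 6 min:
- track 1: duration 4, value 62
- track 7: duration 3, value 53
- track 4: duration 6, value 33
Best: 62 pts.

62 pts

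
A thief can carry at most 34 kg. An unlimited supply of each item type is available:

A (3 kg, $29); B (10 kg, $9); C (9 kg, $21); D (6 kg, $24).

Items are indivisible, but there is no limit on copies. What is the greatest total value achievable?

$319

Best value-per-unit is A at 29/3, and filling with it alone uses weight 11×3=33. No mix of the others beats 11×29 = 319.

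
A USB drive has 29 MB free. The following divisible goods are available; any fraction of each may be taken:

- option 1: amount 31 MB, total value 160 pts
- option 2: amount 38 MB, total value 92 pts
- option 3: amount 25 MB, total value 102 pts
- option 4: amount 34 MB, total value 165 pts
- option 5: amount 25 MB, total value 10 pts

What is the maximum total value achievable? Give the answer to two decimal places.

149.68

Take in order of value per unit:
- option 1 (160/31 per unit): 29 of 31 → value 29×160/31 = 149.6774, running total 149.68
Total 149.68.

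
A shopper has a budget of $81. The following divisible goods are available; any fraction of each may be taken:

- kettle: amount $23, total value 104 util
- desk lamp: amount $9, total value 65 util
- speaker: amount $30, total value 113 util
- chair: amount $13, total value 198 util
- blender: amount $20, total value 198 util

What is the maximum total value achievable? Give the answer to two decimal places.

Take in order of value per unit:
- chair (198/13 per unit): all 13 → value 198, running total 198.00
- blender (198/20 per unit): all 20 → value 198, running total 396.00
- desk lamp (65/9 per unit): all 9 → value 65, running total 461.00
- kettle (104/23 per unit): all 23 → value 104, running total 565.00
- speaker (113/30 per unit): 16 of 30 → value 16×113/30 = 60.2667, running total 625.27
Total 625.27.

625.27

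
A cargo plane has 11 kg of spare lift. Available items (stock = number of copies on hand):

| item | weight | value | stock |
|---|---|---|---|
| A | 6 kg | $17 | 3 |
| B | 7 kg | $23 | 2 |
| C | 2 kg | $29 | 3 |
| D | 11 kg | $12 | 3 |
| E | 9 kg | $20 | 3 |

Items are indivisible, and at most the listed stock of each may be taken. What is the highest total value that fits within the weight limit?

$87

Best selections within weight 11 and stock limits:
- 3×C: weight 6, value 87
- 1×B + 2×C: weight 11, value 81
- 1×A + 2×C: weight 10, value 75
- 2×C: weight 4, value 58
Best: $87.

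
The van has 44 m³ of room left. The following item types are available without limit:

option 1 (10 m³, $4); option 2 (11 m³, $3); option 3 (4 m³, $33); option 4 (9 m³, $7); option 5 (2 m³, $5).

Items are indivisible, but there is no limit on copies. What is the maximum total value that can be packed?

Best value-per-unit is option 3 at 33/4, and filling with it alone uses volume 11×4=44. No mix of the others beats 11×33 = 363.

$363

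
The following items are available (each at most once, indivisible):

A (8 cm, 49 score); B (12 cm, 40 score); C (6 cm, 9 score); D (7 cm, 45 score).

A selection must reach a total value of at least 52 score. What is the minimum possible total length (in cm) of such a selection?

13

Subsets with value ≥ 52, sorted by total length:
- C+D: length 13, value 54
- A+C: length 14, value 58
- A+D: length 15, value 94
Minimum length: 13 cm.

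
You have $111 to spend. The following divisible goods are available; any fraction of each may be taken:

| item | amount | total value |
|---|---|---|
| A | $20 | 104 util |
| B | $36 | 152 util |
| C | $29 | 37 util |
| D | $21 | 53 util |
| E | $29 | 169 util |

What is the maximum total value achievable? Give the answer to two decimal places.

Take in order of value per unit:
- E (169/29 per unit): all 29 → value 169, running total 169.00
- A (104/20 per unit): all 20 → value 104, running total 273.00
- B (152/36 per unit): all 36 → value 152, running total 425.00
- D (53/21 per unit): all 21 → value 53, running total 478.00
- C (37/29 per unit): 5 of 29 → value 5×37/29 = 6.3793, running total 484.38
Total 484.38.

484.38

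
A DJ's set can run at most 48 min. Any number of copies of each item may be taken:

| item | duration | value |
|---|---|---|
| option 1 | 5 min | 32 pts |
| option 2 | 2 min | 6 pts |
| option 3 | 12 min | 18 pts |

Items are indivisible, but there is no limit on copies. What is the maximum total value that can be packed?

Best value-per-unit is option 1 at 32/5; filling with it alone gives 9×32 = 288.
Optimal mix: 9×option 1 + 1×option 2 → duration 47, value 294.

294 pts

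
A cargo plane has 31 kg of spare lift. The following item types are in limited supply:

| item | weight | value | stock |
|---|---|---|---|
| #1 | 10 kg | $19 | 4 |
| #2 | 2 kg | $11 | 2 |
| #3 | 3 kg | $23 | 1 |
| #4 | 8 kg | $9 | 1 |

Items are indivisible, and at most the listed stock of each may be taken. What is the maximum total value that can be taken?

$83

Best selections within weight 31 and stock limits:
- 2×#1 + 2×#2 + 1×#3: weight 27, value 83
- 1×#1 + 2×#2 + 1×#3 + 1×#4: weight 25, value 73
- 2×#1 + 1×#2 + 1×#3: weight 25, value 72
- 2×#1 + 1×#3 + 1×#4: weight 31, value 70
Best: $83.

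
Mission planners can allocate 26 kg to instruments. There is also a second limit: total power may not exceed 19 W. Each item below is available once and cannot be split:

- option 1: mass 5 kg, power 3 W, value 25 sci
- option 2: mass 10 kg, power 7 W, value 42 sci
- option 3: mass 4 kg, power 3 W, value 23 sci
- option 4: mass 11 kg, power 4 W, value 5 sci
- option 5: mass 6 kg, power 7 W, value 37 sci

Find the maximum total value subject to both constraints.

Feasible sets respecting both limits:
- option 1+option 2+option 5: mass 21, power 17, value 104
- option 2+option 3+option 5: mass 20, power 17, value 102
- option 1+option 2+option 3: mass 19, power 13, value 90
- option 1+option 3+option 4+option 5: mass 26, power 17, value 90
Best: 104 sci.

104 sci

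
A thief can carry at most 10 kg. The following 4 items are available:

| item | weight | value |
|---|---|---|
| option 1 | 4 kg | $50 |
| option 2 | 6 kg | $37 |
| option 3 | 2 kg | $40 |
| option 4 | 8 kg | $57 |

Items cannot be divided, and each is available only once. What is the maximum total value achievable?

Check high-value combinations within 10 kg:
- option 3+option 4: weight 2+8=10, value 40+57=97
- option 1+option 3: weight 4+2=6, value 50+40=90
- option 1+option 2: weight 4+6=10, value 50+37=87
- option 2+option 3: weight 6+2=8, value 37+40=77
Best: $97.

$97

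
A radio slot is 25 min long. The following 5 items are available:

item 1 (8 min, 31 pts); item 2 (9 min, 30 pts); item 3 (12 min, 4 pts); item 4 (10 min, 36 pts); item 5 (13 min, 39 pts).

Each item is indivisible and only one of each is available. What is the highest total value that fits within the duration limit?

This is a 0/1 knapsack; check combinations near the capacity.
- item 4+item 5: duration 10+13=23, value 36+39=75
- item 1+item 5: duration 8+13=21, value 31+39=70
- item 2+item 5: duration 9+13=22, value 30+39=69
Best: 75 pts.

75 pts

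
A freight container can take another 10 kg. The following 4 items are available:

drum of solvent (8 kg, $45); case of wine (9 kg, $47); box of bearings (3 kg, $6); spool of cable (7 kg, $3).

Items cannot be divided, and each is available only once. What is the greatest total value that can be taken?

Check high-value combinations within 10 kg:
- case of wine: weight 9, value 47
- drum of solvent: weight 8, value 45
- box of bearings+spool of cable: weight 3+7=10, value 6+3=9
- box of bearings: weight 3, value 6
- spool of cable: weight 7, value 3
Best: $47.

$47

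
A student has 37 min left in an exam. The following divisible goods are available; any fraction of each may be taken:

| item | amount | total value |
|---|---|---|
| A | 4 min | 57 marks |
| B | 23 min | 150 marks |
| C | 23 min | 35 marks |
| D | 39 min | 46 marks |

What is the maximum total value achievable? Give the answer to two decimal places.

222.22

Take in order of value per unit:
- A (57/4 per unit): all 4 → value 57, running total 57.00
- B (150/23 per unit): all 23 → value 150, running total 207.00
- C (35/23 per unit): 10 of 23 → value 10×35/23 = 15.2174, running total 222.22
Total 222.22.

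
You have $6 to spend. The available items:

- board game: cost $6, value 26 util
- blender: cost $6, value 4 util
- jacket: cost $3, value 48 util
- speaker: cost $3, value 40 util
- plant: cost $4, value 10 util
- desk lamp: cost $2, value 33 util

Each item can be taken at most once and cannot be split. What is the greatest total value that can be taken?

88 util

Check high-value combinations within $6:
- jacket+speaker: cost 3+3=6, value 48+40=88
- jacket+desk lamp: cost 3+2=5, value 48+33=81
- speaker+desk lamp: cost 3+2=5, value 40+33=73
- jacket: cost 3, value 48
- plant+desk lamp: cost 4+2=6, value 10+33=43
Best: 88 util.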